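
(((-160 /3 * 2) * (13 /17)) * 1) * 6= -8320 /17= -489.41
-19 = -19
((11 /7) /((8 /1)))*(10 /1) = 55 /28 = 1.96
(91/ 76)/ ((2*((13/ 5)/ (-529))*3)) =-18515/ 456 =-40.60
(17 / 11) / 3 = 17 / 33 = 0.52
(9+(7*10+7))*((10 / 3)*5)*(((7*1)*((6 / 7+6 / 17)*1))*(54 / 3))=3715200 / 17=218541.18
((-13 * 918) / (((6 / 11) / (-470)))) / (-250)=-1028313 / 25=-41132.52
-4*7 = -28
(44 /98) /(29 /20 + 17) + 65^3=4965495065 /18081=274625.02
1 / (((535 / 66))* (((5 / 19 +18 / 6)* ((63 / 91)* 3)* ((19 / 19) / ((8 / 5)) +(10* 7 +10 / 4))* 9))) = 1672 / 60452325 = 0.00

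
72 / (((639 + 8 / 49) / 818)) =2885904 / 31319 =92.15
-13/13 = -1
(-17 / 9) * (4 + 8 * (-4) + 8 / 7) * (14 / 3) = 6392 / 27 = 236.74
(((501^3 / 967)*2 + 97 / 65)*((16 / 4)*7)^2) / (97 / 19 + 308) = 243516663886384 / 373924395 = 651245.73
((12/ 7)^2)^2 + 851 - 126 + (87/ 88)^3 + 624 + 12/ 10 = 11124642895747/ 8181071360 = 1359.80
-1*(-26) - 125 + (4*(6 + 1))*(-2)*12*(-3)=1917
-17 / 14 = -1.21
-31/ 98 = -0.32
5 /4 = 1.25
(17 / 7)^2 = 289 / 49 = 5.90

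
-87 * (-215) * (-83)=-1552515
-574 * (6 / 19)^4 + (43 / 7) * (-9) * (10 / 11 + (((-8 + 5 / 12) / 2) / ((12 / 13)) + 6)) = -51566731081 / 321110944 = -160.59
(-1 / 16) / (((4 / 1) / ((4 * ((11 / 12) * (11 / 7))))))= -121 / 1344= -0.09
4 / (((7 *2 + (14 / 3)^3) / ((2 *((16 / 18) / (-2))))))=-48 / 1561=-0.03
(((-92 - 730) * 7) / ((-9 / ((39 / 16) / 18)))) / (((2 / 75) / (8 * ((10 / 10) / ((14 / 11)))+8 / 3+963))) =3155554.77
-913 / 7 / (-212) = 913 / 1484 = 0.62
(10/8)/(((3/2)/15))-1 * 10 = 5/2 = 2.50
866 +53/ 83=71931/ 83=866.64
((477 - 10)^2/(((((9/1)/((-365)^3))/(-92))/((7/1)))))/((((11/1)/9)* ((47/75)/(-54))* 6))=-8916849807688853.97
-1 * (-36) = 36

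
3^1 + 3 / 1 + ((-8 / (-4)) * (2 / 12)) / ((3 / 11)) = 65 / 9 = 7.22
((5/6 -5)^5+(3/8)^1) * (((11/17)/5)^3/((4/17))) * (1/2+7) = -44962511/518400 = -86.73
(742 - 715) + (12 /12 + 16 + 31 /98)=4343 /98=44.32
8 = 8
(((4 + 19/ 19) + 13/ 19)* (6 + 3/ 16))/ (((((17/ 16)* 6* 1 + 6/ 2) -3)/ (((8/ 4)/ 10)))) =1782/ 1615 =1.10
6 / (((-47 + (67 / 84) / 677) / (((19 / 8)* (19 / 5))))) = -15397011 / 13363645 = -1.15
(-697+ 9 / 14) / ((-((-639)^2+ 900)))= 9749 / 5729094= 0.00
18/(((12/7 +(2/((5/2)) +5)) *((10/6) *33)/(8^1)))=1008/2893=0.35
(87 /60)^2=841 /400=2.10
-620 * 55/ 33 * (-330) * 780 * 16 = 4255680000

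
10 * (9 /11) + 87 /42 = 1579 /154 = 10.25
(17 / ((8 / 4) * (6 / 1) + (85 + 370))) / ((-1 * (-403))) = 17 / 188201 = 0.00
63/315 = 1/5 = 0.20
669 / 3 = 223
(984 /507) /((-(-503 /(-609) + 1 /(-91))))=-49938 /20969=-2.38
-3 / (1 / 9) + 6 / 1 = -21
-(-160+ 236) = -76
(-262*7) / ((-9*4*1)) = 50.94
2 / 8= 1 / 4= 0.25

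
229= 229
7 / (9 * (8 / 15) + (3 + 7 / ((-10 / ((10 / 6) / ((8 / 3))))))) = 0.95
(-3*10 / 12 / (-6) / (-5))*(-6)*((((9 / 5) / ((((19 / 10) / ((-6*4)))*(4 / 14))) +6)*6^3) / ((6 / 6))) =-150984 / 19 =-7946.53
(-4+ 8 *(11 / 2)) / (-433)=-40 / 433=-0.09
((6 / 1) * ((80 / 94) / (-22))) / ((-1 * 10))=0.02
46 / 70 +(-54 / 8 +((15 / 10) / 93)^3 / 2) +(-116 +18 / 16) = -2018101887 / 16682960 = -120.97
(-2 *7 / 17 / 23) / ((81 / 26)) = -364 / 31671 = -0.01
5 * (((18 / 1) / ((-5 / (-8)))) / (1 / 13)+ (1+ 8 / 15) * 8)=5800 / 3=1933.33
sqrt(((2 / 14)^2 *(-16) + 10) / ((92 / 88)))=2 *sqrt(59961) / 161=3.04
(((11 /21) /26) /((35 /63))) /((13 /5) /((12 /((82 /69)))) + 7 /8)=27324 /853307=0.03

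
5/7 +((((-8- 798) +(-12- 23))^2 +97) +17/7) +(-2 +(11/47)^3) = 514095582559/726761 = 707379.16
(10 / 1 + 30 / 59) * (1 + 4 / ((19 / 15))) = 48980 / 1121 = 43.69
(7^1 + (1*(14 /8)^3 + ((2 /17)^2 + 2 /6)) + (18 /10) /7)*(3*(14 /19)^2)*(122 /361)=10750377029 /1506510760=7.14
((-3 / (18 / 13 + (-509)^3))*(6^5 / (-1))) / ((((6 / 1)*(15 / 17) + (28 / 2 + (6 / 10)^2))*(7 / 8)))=-1031097600 / 100239113271689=-0.00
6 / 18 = 1 / 3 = 0.33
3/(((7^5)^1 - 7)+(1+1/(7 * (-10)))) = 70/392023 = 0.00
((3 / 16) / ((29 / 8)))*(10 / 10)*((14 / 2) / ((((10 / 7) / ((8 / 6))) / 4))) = 196 / 145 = 1.35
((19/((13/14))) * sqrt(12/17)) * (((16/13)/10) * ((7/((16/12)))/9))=7448 * sqrt(51)/43095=1.23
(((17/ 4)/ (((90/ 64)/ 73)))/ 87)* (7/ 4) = 17374/ 3915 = 4.44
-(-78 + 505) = -427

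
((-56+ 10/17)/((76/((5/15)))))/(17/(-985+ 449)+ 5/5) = -42076/167637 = -0.25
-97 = -97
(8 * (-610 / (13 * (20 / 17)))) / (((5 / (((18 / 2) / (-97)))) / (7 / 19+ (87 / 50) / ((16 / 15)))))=56735307 / 4791800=11.84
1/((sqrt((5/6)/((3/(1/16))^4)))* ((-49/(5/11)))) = -2304* sqrt(30)/539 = -23.41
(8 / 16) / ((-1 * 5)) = -0.10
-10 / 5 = -2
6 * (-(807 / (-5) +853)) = -20748 / 5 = -4149.60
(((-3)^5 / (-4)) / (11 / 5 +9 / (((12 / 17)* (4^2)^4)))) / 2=39813120 / 2883839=13.81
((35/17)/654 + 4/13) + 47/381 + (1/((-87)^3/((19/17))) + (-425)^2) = 727761622918485403/4029120406818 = 180625.43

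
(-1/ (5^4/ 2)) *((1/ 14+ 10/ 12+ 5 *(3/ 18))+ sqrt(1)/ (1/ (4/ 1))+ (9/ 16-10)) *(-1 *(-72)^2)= -268488/ 4375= -61.37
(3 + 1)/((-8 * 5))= -1/10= -0.10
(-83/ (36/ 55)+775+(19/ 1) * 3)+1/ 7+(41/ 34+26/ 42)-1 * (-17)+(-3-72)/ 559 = 1733870549/ 2394756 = 724.03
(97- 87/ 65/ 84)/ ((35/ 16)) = 706044/ 15925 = 44.34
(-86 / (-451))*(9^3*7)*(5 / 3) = 731430 / 451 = 1621.80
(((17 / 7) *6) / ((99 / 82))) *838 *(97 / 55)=226625368 / 12705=17837.49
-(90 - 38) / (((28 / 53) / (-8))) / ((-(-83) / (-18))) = -99216 / 581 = -170.77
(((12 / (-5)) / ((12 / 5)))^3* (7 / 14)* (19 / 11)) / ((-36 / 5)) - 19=-18.88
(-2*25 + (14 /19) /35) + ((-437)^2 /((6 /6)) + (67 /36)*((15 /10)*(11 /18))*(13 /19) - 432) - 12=7817142769 /41040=190476.19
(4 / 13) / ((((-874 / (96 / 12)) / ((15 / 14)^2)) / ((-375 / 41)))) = 337500 / 11413129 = 0.03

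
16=16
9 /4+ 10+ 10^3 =4049 /4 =1012.25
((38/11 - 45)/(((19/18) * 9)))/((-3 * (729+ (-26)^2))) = 914/880935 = 0.00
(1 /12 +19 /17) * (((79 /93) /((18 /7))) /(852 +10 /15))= 135485 /291182256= 0.00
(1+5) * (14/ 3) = 28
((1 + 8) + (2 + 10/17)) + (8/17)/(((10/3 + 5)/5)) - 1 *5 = 584/85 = 6.87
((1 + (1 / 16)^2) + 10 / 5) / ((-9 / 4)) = -769 / 576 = -1.34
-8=-8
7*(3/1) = 21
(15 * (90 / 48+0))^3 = 11390625 / 512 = 22247.31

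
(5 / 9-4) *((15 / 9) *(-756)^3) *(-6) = -14882797440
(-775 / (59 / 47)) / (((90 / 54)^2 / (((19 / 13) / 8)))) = -249147 / 6136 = -40.60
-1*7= -7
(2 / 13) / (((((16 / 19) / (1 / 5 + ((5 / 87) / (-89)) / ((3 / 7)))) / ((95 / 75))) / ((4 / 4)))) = 4161247 / 90593100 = 0.05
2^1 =2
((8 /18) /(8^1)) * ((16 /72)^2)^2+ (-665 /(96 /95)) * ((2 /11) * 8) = -1243473349 /1299078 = -957.20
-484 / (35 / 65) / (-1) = 6292 / 7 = 898.86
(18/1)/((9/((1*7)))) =14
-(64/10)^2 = -1024/25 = -40.96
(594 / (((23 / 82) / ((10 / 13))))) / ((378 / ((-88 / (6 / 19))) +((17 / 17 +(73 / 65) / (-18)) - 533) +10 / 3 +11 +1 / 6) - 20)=-9161974800 / 3030982021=-3.02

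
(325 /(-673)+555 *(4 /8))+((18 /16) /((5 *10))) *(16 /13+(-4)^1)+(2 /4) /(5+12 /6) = 1696591609 /6124300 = 277.03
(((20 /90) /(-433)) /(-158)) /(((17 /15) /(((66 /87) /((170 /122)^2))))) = 81862 /73105661085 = 0.00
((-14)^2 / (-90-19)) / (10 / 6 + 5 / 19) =-5586 / 5995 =-0.93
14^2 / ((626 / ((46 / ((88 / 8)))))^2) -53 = -628171513 / 11854249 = -52.99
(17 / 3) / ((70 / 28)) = 34 / 15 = 2.27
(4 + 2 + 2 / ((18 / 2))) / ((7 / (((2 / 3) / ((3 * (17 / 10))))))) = 160 / 1377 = 0.12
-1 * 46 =-46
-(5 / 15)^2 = -1 / 9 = -0.11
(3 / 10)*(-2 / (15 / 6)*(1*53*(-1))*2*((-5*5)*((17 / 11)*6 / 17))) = -3816 / 11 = -346.91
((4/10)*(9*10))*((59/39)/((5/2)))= 1416/65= 21.78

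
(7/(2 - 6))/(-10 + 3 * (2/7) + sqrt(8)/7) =7 * sqrt(2)/1168 + 14/73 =0.20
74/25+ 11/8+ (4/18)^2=71027/16200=4.38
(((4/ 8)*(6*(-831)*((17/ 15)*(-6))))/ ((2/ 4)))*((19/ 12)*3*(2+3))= 805239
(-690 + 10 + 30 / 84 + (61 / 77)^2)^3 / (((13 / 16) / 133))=-19836111738629919973986 / 387070134451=-51246815429.88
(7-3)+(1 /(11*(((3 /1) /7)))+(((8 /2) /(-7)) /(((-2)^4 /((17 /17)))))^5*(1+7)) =299030111 /70992768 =4.21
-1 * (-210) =210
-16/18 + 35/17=179/153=1.17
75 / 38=1.97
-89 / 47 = -1.89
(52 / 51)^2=2704 / 2601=1.04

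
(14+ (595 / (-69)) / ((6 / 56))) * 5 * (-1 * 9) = 68810 / 23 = 2991.74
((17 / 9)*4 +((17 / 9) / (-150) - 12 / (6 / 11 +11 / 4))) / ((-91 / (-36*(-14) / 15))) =-610988 / 424125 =-1.44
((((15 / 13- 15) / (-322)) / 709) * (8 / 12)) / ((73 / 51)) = 3060 / 108327401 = 0.00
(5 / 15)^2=1 / 9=0.11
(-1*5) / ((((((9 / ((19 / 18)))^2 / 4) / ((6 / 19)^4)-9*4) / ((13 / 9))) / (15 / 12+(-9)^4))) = -104996 / 3969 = -26.45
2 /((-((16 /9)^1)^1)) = -9 /8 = -1.12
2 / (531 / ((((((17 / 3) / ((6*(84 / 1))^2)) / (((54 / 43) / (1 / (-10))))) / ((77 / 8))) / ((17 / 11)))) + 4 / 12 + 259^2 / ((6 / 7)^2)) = -3096 / 6882912430697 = -0.00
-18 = -18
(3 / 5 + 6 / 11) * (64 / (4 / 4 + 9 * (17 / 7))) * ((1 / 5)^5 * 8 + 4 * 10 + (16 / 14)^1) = 113407056 / 859375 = 131.96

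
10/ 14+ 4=33/ 7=4.71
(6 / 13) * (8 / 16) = 3 / 13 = 0.23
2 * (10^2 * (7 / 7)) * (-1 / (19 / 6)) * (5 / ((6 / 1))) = -1000 / 19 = -52.63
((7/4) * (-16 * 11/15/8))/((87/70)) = -539/261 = -2.07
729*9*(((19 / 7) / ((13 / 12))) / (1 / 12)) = 17950896 / 91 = 197262.59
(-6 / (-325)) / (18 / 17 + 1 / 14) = 1428 / 87425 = 0.02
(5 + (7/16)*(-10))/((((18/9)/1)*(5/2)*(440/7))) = 7/3520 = 0.00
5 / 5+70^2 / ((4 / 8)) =9801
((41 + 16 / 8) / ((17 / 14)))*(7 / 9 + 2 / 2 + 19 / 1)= 6622 / 9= 735.78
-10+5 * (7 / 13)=-95 / 13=-7.31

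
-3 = -3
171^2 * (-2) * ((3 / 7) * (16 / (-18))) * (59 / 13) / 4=2300292 / 91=25277.93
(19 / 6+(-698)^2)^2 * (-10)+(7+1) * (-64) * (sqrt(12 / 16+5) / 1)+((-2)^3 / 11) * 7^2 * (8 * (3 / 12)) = -469994230051807 / 198 - 256 * sqrt(23) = -2373708233812.62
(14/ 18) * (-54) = -42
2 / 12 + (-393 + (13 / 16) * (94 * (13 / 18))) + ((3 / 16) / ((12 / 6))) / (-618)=-20033509 / 59328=-337.67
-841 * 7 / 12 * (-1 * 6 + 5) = 5887 / 12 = 490.58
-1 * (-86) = 86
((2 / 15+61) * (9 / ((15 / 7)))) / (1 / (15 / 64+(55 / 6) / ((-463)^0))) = 2317259 / 960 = 2413.81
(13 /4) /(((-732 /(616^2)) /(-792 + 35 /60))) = 732000269 /549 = 1333333.82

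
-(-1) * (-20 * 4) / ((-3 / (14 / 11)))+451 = 16003 / 33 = 484.94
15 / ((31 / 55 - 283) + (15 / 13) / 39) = -139425 / 2624971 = -0.05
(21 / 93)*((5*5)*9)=1575 / 31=50.81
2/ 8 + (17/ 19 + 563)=42875/ 76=564.14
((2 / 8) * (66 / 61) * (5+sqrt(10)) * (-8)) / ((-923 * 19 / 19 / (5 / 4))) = 165 * sqrt(10) / 56303+825 / 56303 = 0.02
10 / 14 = 5 / 7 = 0.71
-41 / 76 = -0.54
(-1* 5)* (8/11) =-40/11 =-3.64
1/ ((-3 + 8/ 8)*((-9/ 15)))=5/ 6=0.83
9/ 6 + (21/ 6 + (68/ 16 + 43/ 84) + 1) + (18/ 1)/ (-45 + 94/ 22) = 10.32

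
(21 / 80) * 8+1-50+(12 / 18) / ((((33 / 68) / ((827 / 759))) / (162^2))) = 1091922613 / 27830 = 39235.45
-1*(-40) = 40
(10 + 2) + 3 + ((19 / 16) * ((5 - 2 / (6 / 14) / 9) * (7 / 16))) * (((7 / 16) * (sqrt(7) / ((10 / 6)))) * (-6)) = 5.30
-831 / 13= -63.92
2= 2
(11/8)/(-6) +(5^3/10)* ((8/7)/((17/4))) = 17891/5712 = 3.13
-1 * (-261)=261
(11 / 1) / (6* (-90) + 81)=-11 / 459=-0.02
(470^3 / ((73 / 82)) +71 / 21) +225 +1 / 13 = 2324186230937 / 19929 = 116623324.35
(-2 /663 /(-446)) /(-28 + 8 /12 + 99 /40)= -40 /147011189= -0.00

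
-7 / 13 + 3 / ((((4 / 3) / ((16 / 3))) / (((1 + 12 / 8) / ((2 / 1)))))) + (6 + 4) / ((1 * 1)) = 318 / 13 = 24.46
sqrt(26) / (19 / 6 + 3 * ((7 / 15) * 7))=30 * sqrt(26) / 389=0.39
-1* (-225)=225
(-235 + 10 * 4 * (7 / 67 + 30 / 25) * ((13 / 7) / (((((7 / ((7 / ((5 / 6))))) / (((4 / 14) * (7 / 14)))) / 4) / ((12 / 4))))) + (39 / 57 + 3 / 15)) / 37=-10844339 / 11539745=-0.94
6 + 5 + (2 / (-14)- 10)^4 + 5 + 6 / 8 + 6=101865215 / 9604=10606.54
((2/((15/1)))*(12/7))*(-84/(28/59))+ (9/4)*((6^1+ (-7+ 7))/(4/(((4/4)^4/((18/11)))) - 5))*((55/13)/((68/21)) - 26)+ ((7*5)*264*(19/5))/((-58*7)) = -342.64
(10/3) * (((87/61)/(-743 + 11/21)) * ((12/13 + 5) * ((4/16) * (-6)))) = 703395/12364456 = 0.06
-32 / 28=-8 / 7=-1.14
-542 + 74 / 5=-2636 / 5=-527.20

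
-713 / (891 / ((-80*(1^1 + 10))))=57040 / 81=704.20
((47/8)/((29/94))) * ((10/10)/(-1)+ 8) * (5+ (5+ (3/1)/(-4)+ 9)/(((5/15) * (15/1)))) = 2365839/2320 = 1019.76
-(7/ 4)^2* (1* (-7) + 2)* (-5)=-1225/ 16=-76.56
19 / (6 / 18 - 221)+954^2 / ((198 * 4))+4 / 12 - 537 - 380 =2538326 / 10923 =232.38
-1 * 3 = -3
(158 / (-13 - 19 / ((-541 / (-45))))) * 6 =-128217 / 1972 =-65.02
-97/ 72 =-1.35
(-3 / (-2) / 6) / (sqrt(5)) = sqrt(5) / 20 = 0.11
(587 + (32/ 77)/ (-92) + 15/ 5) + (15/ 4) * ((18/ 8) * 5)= 17913537/ 28336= 632.18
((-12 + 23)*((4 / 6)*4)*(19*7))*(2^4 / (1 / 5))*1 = 936320 / 3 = 312106.67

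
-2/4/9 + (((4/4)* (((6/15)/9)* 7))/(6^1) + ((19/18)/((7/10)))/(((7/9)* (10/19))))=24343/6615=3.68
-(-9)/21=3/7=0.43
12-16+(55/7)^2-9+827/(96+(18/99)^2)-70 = -1029251/81340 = -12.65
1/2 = 0.50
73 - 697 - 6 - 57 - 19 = -706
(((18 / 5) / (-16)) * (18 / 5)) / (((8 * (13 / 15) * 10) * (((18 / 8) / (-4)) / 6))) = 81 / 650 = 0.12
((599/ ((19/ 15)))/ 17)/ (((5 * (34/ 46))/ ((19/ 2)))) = 41331/ 578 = 71.51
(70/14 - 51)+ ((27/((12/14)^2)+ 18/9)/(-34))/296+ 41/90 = -82511647/1811520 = -45.55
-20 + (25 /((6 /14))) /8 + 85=1735 /24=72.29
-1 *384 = -384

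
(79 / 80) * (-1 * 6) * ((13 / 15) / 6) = -1027 / 1200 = -0.86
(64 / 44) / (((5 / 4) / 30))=384 / 11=34.91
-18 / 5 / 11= -18 / 55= -0.33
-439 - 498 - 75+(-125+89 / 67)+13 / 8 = -607849 / 536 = -1134.05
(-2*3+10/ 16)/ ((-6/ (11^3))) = 57233/ 48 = 1192.35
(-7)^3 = -343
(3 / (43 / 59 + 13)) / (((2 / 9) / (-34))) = -1003 / 30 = -33.43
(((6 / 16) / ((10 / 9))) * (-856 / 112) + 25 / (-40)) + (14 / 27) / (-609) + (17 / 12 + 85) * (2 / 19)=5.89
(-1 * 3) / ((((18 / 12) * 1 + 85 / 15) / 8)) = -144 / 43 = -3.35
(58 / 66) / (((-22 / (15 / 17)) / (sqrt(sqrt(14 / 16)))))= -145 * 14^(1 / 4) / 8228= -0.03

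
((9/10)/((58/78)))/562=351/162980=0.00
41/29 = 1.41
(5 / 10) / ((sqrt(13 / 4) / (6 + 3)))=9 * sqrt(13) / 13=2.50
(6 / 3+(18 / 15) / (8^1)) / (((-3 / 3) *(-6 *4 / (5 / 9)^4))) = 5375 / 629856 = 0.01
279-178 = 101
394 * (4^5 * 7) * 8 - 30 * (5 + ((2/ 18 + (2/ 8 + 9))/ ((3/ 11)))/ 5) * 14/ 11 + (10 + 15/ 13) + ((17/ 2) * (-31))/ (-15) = 290773347583/ 12870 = 22593111.70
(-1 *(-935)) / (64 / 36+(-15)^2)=8415 / 2041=4.12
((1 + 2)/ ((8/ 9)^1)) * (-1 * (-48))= 162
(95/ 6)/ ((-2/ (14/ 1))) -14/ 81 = -17983/ 162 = -111.01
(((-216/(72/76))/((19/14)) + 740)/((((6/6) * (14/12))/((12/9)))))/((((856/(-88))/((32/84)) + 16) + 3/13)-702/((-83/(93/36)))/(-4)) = -217250176/4907105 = -44.27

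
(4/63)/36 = 1/567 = 0.00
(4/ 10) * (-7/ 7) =-2/ 5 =-0.40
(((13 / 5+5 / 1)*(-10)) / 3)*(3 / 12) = -19 / 3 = -6.33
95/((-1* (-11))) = 95/11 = 8.64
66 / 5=13.20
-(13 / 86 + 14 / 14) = -99 / 86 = -1.15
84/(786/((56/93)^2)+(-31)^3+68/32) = -0.00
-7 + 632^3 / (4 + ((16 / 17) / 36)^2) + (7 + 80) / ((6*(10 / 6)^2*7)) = 517061386553743 / 8194550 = 63098203.87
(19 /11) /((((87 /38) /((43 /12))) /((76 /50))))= 294937 /71775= 4.11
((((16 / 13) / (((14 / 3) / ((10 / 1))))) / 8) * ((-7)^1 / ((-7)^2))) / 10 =-3 / 637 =-0.00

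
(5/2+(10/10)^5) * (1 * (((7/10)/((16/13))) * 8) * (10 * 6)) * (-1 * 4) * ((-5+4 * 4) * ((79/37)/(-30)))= 553553/185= 2992.18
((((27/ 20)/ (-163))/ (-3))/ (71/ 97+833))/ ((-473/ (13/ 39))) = -291/ 124703006560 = -0.00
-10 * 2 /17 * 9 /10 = -18 /17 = -1.06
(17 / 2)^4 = 83521 / 16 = 5220.06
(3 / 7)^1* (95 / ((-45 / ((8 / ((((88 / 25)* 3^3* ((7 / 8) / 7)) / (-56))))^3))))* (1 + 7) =30507008000000 / 78594219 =388158.42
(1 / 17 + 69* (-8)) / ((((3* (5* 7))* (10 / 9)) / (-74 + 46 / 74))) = 15284907 / 44030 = 347.15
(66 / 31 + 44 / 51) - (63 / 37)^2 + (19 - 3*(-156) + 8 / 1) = 1071572936 / 2164389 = 495.09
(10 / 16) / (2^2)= 5 / 32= 0.16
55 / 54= 1.02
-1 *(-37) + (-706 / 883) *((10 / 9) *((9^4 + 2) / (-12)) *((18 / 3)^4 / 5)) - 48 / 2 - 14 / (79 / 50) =8785363029 / 69757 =125942.39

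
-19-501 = -520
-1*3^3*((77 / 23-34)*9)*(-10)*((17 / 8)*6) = -43685325 / 46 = -949680.98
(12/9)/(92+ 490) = 2/873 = 0.00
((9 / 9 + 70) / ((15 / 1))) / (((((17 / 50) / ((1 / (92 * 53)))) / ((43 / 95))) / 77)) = 235081 / 2362422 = 0.10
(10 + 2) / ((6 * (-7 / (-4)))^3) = 32 / 3087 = 0.01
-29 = -29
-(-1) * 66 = 66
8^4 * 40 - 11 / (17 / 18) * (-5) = 2786270 / 17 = 163898.24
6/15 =2/5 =0.40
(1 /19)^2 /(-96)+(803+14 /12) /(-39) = -27869239 /1351584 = -20.62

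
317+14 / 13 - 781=-6018 / 13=-462.92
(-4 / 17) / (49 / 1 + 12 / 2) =-4 / 935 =-0.00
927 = 927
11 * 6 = 66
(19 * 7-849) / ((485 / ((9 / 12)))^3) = -4833 / 1825346000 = -0.00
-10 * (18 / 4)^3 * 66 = -120285 / 2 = -60142.50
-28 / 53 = -0.53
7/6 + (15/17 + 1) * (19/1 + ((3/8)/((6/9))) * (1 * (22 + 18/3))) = 6791/102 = 66.58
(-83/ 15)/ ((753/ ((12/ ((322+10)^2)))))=-0.00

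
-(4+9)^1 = -13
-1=-1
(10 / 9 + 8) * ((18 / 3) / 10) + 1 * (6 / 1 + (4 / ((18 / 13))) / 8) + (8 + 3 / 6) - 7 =2399 / 180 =13.33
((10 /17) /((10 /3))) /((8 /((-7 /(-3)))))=0.05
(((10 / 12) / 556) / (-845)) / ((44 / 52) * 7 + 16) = -1 / 12359880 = -0.00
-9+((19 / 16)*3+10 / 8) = -67 / 16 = -4.19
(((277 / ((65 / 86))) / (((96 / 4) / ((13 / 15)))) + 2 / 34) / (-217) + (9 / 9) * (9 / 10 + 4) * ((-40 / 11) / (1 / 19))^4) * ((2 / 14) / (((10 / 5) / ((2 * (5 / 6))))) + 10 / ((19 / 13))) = 548179748599825704233 / 705280874760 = 777250267.54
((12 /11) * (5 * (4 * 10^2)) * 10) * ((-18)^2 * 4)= 311040000 /11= 28276363.64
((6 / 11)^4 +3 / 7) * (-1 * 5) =-264975 / 102487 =-2.59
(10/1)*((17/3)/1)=56.67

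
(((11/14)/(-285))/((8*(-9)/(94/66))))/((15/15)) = 47/861840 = 0.00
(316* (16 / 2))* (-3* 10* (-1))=75840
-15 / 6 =-5 / 2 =-2.50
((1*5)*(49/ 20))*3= 147/ 4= 36.75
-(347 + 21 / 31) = -10778 / 31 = -347.68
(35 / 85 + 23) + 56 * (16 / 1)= 15630 / 17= 919.41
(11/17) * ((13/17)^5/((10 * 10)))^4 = 209054601523688793826811/6909193391300873288082721700000000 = 0.00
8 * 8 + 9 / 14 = 905 / 14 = 64.64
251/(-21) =-11.95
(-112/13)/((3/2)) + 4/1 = -68/39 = -1.74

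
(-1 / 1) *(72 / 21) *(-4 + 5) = -24 / 7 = -3.43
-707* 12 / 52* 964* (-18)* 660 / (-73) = -25595754.18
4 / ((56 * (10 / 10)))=1 / 14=0.07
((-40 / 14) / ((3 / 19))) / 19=-20 / 21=-0.95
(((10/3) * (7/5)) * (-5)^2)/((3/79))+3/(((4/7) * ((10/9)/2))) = 554701/180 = 3081.67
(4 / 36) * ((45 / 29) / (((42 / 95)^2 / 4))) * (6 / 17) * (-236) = -21299000 / 72471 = -293.90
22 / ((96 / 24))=11 / 2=5.50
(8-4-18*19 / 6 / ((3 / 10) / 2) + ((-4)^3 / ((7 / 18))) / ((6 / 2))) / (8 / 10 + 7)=-1160 / 21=-55.24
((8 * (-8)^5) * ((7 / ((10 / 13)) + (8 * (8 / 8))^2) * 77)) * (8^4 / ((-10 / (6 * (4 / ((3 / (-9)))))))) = -1087878708854784 / 25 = -43515148354191.36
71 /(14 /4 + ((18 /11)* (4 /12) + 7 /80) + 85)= 62480 /78437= 0.80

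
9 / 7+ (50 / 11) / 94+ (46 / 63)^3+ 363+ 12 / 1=48700645825 / 129274299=376.72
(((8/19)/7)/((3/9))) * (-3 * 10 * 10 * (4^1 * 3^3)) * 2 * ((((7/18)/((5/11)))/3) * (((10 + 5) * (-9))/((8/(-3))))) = -3207600/19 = -168821.05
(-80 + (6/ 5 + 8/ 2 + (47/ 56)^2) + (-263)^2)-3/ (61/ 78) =66084225041/ 956480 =69091.07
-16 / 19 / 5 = -16 / 95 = -0.17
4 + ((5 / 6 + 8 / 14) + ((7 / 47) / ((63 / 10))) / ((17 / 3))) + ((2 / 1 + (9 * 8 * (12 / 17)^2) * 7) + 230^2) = 30326201117 / 570486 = 53158.54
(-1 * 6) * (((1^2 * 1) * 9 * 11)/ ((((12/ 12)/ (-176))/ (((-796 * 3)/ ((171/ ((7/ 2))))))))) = -97086528/ 19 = -5109817.26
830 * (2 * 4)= 6640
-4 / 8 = -1 / 2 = -0.50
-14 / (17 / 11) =-154 / 17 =-9.06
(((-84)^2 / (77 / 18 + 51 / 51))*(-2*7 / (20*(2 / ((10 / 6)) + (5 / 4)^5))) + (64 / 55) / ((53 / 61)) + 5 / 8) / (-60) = 5796393937 / 1594282400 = 3.64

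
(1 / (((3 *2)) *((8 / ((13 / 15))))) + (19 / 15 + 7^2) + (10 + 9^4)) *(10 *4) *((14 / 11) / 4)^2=233598925 / 8712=26813.47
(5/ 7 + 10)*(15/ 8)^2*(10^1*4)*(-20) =-421875/ 14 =-30133.93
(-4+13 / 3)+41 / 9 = 44 / 9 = 4.89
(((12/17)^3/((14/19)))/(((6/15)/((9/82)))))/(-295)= -36936/83191829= -0.00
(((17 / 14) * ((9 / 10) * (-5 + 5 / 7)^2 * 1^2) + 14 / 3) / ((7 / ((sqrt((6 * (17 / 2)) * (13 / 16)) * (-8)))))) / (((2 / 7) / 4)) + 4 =-2544.05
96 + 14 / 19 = 96.74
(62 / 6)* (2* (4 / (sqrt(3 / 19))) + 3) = 31 + 248* sqrt(57) / 9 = 239.04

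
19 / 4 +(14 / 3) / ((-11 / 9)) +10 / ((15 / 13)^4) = 2928493 / 445500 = 6.57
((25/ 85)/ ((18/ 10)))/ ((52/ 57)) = 475/ 2652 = 0.18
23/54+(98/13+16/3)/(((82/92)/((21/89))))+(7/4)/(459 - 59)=3.84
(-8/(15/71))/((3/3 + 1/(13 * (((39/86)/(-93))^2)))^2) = -2741627512/758228815815135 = -0.00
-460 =-460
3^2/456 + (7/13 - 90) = -176737/1976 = -89.44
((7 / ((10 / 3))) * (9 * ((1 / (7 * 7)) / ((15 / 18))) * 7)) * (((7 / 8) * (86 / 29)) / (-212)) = -24381 / 614800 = -0.04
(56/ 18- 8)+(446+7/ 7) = 3979/ 9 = 442.11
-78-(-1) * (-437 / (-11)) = -421 / 11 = -38.27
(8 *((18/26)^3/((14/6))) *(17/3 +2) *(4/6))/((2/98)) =625968/2197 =284.92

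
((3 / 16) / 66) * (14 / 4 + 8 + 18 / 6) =29 / 704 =0.04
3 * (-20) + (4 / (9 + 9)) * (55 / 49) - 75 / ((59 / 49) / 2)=-4796000 / 26019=-184.33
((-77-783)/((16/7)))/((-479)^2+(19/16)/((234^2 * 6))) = -395557344/241214810807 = -0.00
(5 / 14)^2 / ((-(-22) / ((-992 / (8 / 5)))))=-3875 / 1078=-3.59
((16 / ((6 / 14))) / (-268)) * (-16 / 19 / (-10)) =-0.01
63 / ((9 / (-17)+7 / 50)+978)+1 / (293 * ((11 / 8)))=179239402 / 2678213087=0.07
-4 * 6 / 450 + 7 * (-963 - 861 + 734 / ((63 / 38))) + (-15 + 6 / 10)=-2178752 / 225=-9683.34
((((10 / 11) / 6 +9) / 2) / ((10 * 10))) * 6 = 151 / 550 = 0.27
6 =6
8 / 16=1 / 2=0.50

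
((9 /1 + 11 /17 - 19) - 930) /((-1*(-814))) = -15969 /13838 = -1.15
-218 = -218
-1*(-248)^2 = -61504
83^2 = 6889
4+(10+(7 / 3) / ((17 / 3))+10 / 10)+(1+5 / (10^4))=558017 / 34000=16.41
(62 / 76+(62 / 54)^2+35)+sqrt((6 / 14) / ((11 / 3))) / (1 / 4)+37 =12*sqrt(77) / 77+2053661 / 27702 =75.50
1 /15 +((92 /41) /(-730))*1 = 571 /8979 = 0.06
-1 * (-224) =224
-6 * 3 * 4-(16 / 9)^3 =-56584 / 729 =-77.62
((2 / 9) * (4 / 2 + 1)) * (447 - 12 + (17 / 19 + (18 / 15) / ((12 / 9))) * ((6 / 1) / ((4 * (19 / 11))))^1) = 1050651 / 3610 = 291.04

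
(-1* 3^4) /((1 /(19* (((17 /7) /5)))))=-26163 /35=-747.51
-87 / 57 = -29 / 19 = -1.53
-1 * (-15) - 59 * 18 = -1047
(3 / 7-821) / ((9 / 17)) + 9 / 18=-195233 / 126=-1549.47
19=19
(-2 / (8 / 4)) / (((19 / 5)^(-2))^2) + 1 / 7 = -911622 / 4375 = -208.37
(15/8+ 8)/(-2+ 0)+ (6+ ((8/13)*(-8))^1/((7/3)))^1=-1525/1456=-1.05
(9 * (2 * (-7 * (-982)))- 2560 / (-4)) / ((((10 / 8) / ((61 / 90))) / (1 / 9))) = 15173384 / 2025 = 7493.03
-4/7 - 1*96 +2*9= -550/7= -78.57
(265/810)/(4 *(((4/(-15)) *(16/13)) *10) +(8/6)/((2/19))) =-0.71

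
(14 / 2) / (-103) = -7 / 103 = -0.07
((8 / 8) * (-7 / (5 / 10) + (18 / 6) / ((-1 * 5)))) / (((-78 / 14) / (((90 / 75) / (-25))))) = -1022 / 8125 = -0.13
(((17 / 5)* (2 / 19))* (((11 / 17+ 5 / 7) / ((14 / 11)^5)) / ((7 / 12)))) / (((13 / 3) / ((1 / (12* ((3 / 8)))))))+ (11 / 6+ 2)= 23471009701 / 6102453630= 3.85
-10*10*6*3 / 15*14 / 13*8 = -13440 / 13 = -1033.85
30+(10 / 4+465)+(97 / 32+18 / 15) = 501.73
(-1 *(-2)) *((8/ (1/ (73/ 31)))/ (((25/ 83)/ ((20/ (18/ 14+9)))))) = 339304/ 1395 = 243.23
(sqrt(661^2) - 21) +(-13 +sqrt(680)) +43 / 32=2* sqrt(170) +20107 / 32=654.42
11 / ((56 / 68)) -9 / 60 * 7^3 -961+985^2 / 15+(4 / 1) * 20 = 63762.57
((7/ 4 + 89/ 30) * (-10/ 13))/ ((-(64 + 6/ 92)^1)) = 6509/ 114933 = 0.06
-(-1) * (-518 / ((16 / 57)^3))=-47964987 / 2048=-23420.40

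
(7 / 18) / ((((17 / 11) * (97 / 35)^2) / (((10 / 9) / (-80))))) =-0.00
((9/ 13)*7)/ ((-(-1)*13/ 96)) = 6048/ 169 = 35.79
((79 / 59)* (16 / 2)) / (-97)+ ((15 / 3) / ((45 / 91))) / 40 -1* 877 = -1806572287 / 2060280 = -876.86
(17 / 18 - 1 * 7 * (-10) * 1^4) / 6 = 1277 / 108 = 11.82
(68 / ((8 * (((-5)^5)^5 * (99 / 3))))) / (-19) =0.00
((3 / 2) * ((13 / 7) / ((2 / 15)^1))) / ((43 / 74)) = 21645 / 602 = 35.96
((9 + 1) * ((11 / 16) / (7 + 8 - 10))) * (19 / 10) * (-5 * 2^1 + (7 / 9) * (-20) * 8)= -25289 / 72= -351.24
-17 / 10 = -1.70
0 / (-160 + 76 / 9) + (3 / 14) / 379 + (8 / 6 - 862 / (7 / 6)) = -11739895 / 15918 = -737.52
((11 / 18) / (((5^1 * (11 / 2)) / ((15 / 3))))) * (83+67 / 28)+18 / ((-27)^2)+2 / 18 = 21827 / 2268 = 9.62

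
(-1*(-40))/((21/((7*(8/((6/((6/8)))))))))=40/3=13.33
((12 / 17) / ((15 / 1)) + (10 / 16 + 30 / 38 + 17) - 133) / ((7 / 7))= -1479837 / 12920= -114.54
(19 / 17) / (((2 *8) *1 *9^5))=19 / 16061328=0.00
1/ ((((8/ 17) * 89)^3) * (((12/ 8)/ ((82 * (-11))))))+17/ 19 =4559938135/ 5143453824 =0.89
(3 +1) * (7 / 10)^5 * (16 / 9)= 33614 / 28125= 1.20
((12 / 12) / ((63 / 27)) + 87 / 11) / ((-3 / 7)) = -214 / 11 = -19.45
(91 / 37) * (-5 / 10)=-1.23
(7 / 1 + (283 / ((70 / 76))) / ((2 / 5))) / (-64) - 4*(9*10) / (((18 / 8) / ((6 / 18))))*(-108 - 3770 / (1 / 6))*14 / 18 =1900642463 / 2016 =942779.00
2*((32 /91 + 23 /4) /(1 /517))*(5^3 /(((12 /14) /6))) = 143532125 /26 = 5520466.35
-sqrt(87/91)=-sqrt(7917)/91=-0.98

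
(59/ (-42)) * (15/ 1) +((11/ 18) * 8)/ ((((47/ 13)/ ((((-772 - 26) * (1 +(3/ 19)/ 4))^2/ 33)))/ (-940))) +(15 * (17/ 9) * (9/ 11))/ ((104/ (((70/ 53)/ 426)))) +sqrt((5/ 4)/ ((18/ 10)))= -2395974684143485/ 90402312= -26503466.90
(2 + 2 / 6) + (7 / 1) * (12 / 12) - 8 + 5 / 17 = 83 / 51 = 1.63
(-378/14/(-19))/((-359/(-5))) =135/6821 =0.02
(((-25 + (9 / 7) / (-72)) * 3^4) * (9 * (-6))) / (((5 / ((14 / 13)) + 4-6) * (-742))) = -3063987 / 54908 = -55.80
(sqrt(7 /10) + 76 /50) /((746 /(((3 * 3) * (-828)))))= -141588 /9325 - 1863 * sqrt(70) /1865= -23.54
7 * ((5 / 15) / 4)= 7 / 12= 0.58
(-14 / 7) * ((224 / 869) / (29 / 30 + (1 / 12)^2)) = -322560 / 609169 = -0.53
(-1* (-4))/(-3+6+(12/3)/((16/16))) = 4/7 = 0.57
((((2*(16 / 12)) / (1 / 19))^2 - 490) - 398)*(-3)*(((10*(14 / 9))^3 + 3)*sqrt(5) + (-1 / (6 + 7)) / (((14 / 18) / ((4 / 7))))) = 181344 / 637 - 41500377944*sqrt(5) / 2187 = -42431204.19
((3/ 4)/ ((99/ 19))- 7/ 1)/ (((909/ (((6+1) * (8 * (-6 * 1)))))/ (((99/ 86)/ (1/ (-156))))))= -1976520/ 4343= -455.10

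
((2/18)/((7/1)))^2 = 1/3969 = 0.00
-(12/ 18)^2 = -0.44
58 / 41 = 1.41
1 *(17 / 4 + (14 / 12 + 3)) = 8.42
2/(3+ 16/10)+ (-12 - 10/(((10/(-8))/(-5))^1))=-1186/23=-51.57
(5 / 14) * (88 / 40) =11 / 14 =0.79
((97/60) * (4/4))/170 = 97/10200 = 0.01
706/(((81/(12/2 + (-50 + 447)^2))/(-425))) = -47292380750/81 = -583856552.47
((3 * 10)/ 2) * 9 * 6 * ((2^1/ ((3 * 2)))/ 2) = 135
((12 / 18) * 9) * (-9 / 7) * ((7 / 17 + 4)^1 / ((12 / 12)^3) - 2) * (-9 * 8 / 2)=669.78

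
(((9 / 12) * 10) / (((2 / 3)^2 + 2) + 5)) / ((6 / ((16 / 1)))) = 2.69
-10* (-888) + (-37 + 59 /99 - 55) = 870071 /99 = 8788.60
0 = 0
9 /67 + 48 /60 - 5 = -1362 /335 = -4.07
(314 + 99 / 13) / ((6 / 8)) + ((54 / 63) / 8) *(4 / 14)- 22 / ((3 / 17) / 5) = -743311 / 3822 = -194.48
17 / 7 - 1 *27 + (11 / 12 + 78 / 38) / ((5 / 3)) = -60621 / 2660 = -22.79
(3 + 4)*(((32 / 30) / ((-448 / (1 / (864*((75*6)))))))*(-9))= 1 / 2592000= 0.00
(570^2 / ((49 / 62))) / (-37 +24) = -20143800 / 637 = -31622.92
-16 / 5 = -3.20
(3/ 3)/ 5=1/ 5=0.20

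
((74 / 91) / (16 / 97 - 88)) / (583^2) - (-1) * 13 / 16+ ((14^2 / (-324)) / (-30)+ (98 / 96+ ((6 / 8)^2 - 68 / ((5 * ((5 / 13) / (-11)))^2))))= -11859659808596297989 / 5336335474470000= -2222.44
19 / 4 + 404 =1635 / 4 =408.75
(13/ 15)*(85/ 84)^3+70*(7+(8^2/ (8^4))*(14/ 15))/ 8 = 62.28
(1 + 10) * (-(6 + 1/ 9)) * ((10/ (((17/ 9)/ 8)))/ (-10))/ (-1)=-4840/ 17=-284.71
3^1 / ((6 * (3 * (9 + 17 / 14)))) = 7 / 429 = 0.02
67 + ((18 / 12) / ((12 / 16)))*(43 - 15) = 123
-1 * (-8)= 8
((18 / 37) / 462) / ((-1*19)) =-3 / 54131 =-0.00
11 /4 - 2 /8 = 5 /2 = 2.50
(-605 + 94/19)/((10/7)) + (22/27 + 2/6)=-2148899/5130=-418.89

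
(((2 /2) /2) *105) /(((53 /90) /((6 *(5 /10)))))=14175 /53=267.45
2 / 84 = 1 / 42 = 0.02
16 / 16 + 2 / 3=5 / 3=1.67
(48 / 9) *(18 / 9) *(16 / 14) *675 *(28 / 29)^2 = 6451200 / 841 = 7670.87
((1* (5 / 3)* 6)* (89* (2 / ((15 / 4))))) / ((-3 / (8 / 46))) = -5696 / 207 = -27.52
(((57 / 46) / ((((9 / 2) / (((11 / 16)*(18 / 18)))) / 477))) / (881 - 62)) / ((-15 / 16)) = -11077 / 94185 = -0.12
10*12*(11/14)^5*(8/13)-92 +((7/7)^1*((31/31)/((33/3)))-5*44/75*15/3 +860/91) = -540851977/7210203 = -75.01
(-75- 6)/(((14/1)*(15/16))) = -216/35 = -6.17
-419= -419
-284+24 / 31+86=-6114 / 31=-197.23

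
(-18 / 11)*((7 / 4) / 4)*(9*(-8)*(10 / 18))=315 / 11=28.64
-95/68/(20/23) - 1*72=-20021/272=-73.61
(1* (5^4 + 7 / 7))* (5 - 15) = -6260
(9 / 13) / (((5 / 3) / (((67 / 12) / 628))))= 603 / 163280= 0.00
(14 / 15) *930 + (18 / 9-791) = 79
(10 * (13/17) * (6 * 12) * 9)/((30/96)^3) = 69009408/425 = 162375.08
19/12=1.58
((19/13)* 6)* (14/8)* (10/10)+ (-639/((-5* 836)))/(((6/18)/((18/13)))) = 217104/13585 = 15.98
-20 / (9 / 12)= -80 / 3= -26.67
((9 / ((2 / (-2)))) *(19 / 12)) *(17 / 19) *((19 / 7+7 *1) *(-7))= 867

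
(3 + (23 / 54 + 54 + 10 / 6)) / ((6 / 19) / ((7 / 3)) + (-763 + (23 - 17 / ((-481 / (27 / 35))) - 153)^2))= 17183302934525 / 4690393103033856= 0.00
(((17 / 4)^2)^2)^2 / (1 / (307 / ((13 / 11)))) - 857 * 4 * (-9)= 23583417794993 / 851968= 27681107.50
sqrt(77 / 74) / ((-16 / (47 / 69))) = -47 * sqrt(5698) / 81696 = -0.04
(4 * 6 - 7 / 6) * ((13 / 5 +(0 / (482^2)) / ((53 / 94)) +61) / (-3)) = -7261 / 15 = -484.07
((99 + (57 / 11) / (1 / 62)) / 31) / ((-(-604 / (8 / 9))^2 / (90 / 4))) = -15410 / 23325423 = -0.00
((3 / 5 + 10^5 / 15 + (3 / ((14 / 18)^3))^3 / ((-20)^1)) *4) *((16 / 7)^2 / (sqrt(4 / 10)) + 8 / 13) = 128892115761944 / 7868953365 + 2062273852191104 *sqrt(10) / 29659901145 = 236255.23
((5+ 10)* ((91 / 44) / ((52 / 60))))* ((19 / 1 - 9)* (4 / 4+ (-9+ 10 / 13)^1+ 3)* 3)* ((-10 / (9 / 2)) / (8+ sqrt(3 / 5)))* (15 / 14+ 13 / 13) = 10875000 / 4121 - 271875* sqrt(15) / 4121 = 2383.41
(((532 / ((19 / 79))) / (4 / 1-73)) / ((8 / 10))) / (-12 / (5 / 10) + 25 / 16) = 44240 / 24771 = 1.79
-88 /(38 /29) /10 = -638 /95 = -6.72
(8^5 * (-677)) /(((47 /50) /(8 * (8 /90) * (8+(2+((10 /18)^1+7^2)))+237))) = -6592655548.28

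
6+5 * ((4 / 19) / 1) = 7.05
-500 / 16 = -125 / 4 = -31.25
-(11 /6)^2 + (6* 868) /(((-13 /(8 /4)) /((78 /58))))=-1128437 /1044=-1080.88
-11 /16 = -0.69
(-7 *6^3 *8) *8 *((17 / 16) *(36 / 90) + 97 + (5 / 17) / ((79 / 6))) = -63320999616 / 6715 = -9429784.01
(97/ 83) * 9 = 873/ 83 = 10.52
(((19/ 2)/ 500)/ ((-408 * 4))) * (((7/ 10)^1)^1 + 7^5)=-3193463/ 16320000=-0.20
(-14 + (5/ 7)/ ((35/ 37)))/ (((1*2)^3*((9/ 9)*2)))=-649/ 784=-0.83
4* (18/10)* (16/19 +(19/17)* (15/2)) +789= 1381497/1615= 855.42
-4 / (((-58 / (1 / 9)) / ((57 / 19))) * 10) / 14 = 1 / 6090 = 0.00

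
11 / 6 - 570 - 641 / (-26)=-21197 / 39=-543.51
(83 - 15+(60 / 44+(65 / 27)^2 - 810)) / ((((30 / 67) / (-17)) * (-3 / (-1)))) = 3355885816 / 360855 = 9299.82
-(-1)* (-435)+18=-417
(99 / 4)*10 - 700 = -905 / 2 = -452.50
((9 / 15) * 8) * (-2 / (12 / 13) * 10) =-104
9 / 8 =1.12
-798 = -798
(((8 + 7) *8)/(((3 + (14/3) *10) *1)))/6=60/149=0.40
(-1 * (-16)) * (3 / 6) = 8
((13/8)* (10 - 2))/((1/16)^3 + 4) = 53248/16385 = 3.25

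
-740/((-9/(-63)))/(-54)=2590/27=95.93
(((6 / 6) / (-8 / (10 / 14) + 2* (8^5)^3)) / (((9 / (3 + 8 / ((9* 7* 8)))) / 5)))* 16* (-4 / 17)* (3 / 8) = -4750 / 141309234401749029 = -0.00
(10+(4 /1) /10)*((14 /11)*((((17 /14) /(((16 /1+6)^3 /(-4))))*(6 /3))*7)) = -6188 /73205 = -0.08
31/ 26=1.19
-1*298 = -298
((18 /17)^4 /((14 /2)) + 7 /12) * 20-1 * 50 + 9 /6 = -33.24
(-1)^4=1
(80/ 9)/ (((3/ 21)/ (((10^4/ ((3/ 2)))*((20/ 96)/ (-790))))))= -700000/ 6399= -109.39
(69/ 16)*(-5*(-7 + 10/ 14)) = 3795/ 28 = 135.54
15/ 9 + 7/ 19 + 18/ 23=3694/ 1311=2.82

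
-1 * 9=-9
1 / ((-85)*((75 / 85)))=-0.01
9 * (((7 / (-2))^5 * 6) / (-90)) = 50421 / 160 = 315.13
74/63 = 1.17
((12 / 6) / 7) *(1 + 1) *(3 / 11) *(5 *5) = 300 / 77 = 3.90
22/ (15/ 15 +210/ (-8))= -88/ 101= -0.87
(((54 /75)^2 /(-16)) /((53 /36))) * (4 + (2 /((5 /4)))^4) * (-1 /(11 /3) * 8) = 115403616 /227734375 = 0.51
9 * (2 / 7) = 18 / 7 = 2.57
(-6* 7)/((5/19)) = -798/5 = -159.60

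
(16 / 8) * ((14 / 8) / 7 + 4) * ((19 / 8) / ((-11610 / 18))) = -323 / 10320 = -0.03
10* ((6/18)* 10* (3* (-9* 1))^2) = 24300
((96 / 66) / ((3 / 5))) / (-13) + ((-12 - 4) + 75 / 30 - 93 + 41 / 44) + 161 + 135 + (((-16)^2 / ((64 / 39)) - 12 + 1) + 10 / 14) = 4035547 / 12012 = 335.96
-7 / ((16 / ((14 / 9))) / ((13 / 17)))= -637 / 1224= -0.52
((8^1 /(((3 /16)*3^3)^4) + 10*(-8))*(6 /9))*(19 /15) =-130842108896 /1937102445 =-67.55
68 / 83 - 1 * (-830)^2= -57178632 / 83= -688899.18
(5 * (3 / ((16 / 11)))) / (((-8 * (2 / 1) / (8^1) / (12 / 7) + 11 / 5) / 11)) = 27225 / 248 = 109.78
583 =583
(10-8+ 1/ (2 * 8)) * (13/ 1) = 429/ 16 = 26.81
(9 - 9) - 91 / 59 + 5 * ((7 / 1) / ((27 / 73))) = 148288 / 1593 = 93.09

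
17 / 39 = 0.44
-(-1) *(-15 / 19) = -15 / 19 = -0.79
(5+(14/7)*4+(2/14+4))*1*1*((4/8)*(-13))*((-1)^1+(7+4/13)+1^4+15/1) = -17400/7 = -2485.71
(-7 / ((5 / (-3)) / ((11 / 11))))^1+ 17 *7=616 / 5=123.20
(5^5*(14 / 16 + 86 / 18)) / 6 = 1271875 / 432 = 2944.16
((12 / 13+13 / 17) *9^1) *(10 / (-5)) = -6714 / 221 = -30.38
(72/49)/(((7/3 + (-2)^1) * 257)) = 216/12593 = 0.02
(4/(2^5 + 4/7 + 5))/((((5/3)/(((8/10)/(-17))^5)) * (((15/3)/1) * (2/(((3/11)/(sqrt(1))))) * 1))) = -0.00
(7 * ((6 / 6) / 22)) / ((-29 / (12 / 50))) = -21 / 7975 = -0.00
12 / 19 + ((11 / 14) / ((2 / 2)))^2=4651 / 3724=1.25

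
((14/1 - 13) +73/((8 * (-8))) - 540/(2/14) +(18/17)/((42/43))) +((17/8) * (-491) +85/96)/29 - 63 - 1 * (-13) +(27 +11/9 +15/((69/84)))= -6019944835/1576512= -3818.52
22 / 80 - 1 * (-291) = 11651 / 40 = 291.28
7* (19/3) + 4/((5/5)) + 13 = 184/3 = 61.33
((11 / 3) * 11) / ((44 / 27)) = 99 / 4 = 24.75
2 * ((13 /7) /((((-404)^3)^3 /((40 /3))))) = -65 /376297729660871949041664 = -0.00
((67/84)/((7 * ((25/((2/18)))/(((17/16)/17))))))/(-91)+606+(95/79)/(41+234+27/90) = 25388104437101971/41894259825600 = 606.00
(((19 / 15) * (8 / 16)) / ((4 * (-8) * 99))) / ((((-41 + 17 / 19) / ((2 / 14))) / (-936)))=-4693 / 7040880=-0.00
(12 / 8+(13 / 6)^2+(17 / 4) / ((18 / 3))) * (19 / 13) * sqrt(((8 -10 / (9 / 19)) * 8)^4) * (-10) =-10518746560 / 9477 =-1109923.66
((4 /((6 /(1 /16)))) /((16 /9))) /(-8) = -3 /1024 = -0.00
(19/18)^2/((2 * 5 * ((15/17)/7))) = 42959/48600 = 0.88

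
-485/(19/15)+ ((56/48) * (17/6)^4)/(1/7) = 21187651/147744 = 143.41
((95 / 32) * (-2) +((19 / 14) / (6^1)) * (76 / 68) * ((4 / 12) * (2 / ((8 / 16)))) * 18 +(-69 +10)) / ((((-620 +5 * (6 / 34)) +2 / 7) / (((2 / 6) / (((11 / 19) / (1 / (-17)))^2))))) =13488043 / 41202434064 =0.00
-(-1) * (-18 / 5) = -18 / 5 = -3.60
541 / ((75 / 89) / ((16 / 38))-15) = -385192 / 9255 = -41.62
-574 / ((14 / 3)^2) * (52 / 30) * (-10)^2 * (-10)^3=31980000 / 7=4568571.43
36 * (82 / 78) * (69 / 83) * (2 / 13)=67896 / 14027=4.84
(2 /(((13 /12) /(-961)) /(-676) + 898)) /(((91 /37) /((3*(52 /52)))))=10240416 /3769487911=0.00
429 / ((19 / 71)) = 30459 / 19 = 1603.11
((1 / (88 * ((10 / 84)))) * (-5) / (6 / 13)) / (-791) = 13 / 9944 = 0.00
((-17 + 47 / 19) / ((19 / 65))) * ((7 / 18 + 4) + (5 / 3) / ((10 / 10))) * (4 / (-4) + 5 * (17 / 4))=-4399785 / 722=-6093.89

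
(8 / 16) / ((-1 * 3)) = -1 / 6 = -0.17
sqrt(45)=6.71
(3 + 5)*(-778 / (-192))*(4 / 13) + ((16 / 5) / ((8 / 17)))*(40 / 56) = 4049 / 273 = 14.83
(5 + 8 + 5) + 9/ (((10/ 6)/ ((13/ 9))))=129/ 5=25.80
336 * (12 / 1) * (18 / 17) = 72576 / 17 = 4269.18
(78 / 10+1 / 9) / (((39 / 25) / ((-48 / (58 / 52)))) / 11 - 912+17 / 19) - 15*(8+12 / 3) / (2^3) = -61720436435 / 2742072318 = -22.51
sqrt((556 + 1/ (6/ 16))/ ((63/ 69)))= 2*sqrt(67459)/ 21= 24.74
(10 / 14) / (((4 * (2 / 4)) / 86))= 215 / 7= 30.71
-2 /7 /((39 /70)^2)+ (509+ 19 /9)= 776000 /1521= 510.19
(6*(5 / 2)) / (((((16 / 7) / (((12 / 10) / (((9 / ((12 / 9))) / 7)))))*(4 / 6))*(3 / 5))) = 245 / 12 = 20.42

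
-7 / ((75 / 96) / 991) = -221984 / 25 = -8879.36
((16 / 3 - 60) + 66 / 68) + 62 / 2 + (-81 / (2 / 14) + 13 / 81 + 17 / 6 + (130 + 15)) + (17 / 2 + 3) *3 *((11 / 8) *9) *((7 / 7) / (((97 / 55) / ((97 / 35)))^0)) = -325297 / 22032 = -14.76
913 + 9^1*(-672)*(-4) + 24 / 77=1933109 / 77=25105.31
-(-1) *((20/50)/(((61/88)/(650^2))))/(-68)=-3718000/1037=-3585.34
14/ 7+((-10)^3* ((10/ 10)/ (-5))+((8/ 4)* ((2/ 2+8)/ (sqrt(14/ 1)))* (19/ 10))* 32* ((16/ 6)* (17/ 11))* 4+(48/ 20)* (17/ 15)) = 5118/ 25+496128* sqrt(14)/ 385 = 5026.38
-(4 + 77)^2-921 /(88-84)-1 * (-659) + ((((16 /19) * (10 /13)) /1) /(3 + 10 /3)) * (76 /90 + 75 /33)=-3798584197 /619476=-6131.93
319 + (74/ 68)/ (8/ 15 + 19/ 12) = 689831/ 2159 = 319.51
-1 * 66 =-66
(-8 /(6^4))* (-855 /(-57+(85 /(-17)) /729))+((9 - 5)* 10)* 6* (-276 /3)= -22080.09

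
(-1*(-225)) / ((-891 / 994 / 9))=-24850 / 11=-2259.09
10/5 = 2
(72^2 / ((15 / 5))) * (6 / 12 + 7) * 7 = 90720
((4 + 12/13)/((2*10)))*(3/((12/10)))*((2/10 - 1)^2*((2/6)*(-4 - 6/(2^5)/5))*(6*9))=-46512/1625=-28.62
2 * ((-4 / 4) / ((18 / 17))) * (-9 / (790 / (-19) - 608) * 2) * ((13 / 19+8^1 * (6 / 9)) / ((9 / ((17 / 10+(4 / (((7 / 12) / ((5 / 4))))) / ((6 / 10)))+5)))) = -71981 / 98010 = -0.73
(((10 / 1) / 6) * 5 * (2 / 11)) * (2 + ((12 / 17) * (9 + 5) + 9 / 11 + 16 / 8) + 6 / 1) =193550 / 6171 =31.36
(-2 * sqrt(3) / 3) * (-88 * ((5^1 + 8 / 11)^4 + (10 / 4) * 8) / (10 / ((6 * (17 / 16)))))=70994.11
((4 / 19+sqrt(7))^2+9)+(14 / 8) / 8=8*sqrt(7) / 19+187871 / 11552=17.38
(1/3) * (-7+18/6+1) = -1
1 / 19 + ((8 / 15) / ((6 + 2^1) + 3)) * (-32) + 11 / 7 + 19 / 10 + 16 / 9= 98761 / 26334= 3.75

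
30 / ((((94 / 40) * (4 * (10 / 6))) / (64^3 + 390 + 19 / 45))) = 23628098 / 47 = 502725.49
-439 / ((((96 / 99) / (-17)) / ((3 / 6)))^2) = -138162519 / 4096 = -33731.08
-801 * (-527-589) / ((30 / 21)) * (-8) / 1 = -25029648 / 5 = -5005929.60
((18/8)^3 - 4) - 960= -60967/64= -952.61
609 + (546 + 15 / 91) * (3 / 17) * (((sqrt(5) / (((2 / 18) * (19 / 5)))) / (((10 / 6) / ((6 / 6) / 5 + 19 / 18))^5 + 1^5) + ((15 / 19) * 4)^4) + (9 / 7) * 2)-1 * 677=123620675642625555 * sqrt(5) / 2773577909751649 + 1060032458594 / 108557393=9864.38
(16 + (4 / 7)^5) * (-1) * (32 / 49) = -8637952 / 823543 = -10.49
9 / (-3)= -3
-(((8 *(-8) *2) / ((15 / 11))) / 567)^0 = -1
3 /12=1 /4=0.25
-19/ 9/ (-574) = 19/ 5166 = 0.00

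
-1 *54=-54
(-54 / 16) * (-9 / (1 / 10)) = 1215 / 4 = 303.75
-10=-10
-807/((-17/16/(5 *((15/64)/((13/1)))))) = 60525/884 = 68.47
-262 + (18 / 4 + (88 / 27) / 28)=-257.38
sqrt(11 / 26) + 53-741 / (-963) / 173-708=-36373868 / 55533 + sqrt(286) / 26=-654.35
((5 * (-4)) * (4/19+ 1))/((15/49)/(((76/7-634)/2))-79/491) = 574700770/3842617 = 149.56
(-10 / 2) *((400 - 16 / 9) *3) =-17920 / 3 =-5973.33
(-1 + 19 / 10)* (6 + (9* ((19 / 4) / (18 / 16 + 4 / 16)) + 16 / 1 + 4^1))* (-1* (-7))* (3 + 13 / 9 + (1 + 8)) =24178 / 5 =4835.60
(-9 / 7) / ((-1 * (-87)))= -3 / 203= -0.01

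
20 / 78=10 / 39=0.26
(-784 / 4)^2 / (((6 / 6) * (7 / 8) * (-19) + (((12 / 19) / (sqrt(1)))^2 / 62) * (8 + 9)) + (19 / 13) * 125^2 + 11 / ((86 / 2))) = 1922572975232 / 1142067133955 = 1.68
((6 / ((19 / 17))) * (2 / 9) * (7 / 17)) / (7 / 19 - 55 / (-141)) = 329 / 508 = 0.65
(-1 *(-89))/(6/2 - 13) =-89/10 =-8.90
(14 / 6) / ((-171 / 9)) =-7 / 57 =-0.12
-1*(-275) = 275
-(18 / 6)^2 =-9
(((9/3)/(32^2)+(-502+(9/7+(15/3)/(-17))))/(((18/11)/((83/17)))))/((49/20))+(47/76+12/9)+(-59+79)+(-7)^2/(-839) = -4283271033434131/7281485600256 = -588.24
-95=-95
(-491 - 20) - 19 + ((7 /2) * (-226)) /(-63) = -517.44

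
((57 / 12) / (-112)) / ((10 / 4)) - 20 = -22419 / 1120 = -20.02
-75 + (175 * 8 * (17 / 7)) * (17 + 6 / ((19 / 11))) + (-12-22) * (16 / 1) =1310839 / 19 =68991.53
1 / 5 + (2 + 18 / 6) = 26 / 5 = 5.20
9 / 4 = 2.25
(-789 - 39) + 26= -802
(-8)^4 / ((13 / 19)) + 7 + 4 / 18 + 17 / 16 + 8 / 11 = 123458791 / 20592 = 5995.47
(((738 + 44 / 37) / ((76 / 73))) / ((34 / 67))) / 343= 66884425 / 16396772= 4.08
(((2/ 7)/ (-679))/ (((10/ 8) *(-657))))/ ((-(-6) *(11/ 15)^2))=20/ 125949747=0.00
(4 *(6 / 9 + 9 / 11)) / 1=196 / 33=5.94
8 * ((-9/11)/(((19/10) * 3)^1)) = -240/209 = -1.15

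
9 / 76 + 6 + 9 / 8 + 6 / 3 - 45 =-35.76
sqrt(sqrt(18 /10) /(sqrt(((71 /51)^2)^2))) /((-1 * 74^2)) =-51 * sqrt(3) * 5^(3 /4) /1943980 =-0.00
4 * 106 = 424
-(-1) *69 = 69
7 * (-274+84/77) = -21014/11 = -1910.36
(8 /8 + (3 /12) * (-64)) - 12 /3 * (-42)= 153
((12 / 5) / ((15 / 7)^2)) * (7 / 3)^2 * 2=19208 / 3375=5.69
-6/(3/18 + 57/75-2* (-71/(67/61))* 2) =-60300/2607913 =-0.02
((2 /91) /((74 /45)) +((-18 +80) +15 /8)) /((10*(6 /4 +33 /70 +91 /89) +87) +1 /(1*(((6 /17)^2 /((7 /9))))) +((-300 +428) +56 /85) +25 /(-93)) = 32689668956355 /128721916748854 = 0.25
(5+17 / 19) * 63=7056 / 19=371.37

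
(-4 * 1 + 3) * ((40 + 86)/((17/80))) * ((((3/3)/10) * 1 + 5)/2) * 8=-12096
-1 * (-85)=85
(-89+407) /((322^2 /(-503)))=-79977 /51842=-1.54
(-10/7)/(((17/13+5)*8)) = -65/2296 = -0.03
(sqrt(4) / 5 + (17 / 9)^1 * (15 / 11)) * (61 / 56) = 29951 / 9240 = 3.24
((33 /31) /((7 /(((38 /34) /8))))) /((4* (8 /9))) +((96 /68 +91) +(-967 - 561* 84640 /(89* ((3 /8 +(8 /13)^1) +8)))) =-5061306886701 /84050176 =-60217.68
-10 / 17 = -0.59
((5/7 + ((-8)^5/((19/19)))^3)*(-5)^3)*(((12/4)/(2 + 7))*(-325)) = -3335185270920465625/7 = -476455038702923660.71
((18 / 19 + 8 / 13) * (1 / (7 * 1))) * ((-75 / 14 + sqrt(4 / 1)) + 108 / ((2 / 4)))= 44197 / 931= 47.47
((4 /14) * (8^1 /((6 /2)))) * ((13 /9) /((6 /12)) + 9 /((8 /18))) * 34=16184 /27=599.41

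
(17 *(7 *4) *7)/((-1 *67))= -3332/67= -49.73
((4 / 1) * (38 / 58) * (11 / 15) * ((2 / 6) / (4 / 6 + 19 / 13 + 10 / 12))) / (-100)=-0.00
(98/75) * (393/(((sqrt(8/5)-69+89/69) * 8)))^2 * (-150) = -2458592712303098805/23805546684856448-907447100785785 * sqrt(10)/743923333901764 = -107.14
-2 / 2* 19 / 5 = -19 / 5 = -3.80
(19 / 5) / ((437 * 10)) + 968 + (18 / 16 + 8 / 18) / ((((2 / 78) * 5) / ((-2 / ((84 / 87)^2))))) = 5094423169 / 5409600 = 941.74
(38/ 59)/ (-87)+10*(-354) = -18170858/ 5133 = -3540.01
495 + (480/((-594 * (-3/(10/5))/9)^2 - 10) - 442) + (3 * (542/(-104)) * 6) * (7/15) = 11801809/1272830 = 9.27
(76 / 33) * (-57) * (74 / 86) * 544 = -29064832 / 473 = -61447.85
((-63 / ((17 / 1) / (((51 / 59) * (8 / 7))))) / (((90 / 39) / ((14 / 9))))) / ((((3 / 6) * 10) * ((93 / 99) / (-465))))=72072 / 295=244.31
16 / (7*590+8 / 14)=56 / 14457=0.00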